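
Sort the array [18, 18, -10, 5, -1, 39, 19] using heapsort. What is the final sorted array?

Build heap: [39, 18, 19, 5, -1, -10, 18]
Extract 39: [19, 18, 18, 5, -1, -10, 39]
Extract 19: [18, 5, 18, -10, -1, 19, 39]
Extract 18: [18, 5, -1, -10, 18, 19, 39]
Extract 18: [5, -10, -1, 18, 18, 19, 39]
Extract 5: [-1, -10, 5, 18, 18, 19, 39]
Extract -1: [-10, -1, 5, 18, 18, 19, 39]


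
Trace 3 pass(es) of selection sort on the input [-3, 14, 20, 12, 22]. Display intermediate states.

Pass 1: Select minimum -3 at index 0, swap -> [-3, 14, 20, 12, 22]
Pass 2: Select minimum 12 at index 3, swap -> [-3, 12, 20, 14, 22]
Pass 3: Select minimum 14 at index 3, swap -> [-3, 12, 14, 20, 22]


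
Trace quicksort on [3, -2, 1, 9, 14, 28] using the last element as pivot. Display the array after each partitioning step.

Partition 1: pivot=28 at index 5 -> [3, -2, 1, 9, 14, 28]
Partition 2: pivot=14 at index 4 -> [3, -2, 1, 9, 14, 28]
Partition 3: pivot=9 at index 3 -> [3, -2, 1, 9, 14, 28]
Partition 4: pivot=1 at index 1 -> [-2, 1, 3, 9, 14, 28]


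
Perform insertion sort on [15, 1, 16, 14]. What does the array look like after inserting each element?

First element 15 is already 'sorted'
Insert 1: shifted 1 elements -> [1, 15, 16, 14]
Insert 16: shifted 0 elements -> [1, 15, 16, 14]
Insert 14: shifted 2 elements -> [1, 14, 15, 16]


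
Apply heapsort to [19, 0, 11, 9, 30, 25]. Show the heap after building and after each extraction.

Build heap: [30, 19, 25, 9, 0, 11]
Extract 30: [25, 19, 11, 9, 0, 30]
Extract 25: [19, 9, 11, 0, 25, 30]
Extract 19: [11, 9, 0, 19, 25, 30]
Extract 11: [9, 0, 11, 19, 25, 30]
Extract 9: [0, 9, 11, 19, 25, 30]


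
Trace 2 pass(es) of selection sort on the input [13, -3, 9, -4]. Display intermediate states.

Pass 1: Select minimum -4 at index 3, swap -> [-4, -3, 9, 13]
Pass 2: Select minimum -3 at index 1, swap -> [-4, -3, 9, 13]


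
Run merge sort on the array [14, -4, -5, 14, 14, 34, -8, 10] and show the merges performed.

Divide and conquer:
  Merge [14] + [-4] -> [-4, 14]
  Merge [-5] + [14] -> [-5, 14]
  Merge [-4, 14] + [-5, 14] -> [-5, -4, 14, 14]
  Merge [14] + [34] -> [14, 34]
  Merge [-8] + [10] -> [-8, 10]
  Merge [14, 34] + [-8, 10] -> [-8, 10, 14, 34]
  Merge [-5, -4, 14, 14] + [-8, 10, 14, 34] -> [-8, -5, -4, 10, 14, 14, 14, 34]


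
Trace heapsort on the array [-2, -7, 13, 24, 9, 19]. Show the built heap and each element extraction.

Build heap: [24, 9, 19, -7, -2, 13]
Extract 24: [19, 9, 13, -7, -2, 24]
Extract 19: [13, 9, -2, -7, 19, 24]
Extract 13: [9, -7, -2, 13, 19, 24]
Extract 9: [-2, -7, 9, 13, 19, 24]
Extract -2: [-7, -2, 9, 13, 19, 24]


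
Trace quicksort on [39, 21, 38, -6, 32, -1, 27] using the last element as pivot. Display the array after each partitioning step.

Partition 1: pivot=27 at index 3 -> [21, -6, -1, 27, 32, 38, 39]
Partition 2: pivot=-1 at index 1 -> [-6, -1, 21, 27, 32, 38, 39]
Partition 3: pivot=39 at index 6 -> [-6, -1, 21, 27, 32, 38, 39]
Partition 4: pivot=38 at index 5 -> [-6, -1, 21, 27, 32, 38, 39]


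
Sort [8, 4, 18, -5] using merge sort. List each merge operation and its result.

Divide and conquer:
  Merge [8] + [4] -> [4, 8]
  Merge [18] + [-5] -> [-5, 18]
  Merge [4, 8] + [-5, 18] -> [-5, 4, 8, 18]


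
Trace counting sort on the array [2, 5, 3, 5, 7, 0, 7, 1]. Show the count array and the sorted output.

Count array: [1, 1, 1, 1, 0, 2, 0, 2]
(count[i] = number of elements equal to i)
Cumulative count: [1, 2, 3, 4, 4, 6, 6, 8]
Sorted: [0, 1, 2, 3, 5, 5, 7, 7]


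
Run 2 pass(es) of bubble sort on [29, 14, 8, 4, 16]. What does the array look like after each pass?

After pass 1: [14, 8, 4, 16, 29] (4 swaps)
After pass 2: [8, 4, 14, 16, 29] (2 swaps)
Total swaps: 6


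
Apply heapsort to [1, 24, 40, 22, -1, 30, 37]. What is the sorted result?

Build heap: [40, 24, 37, 22, -1, 30, 1]
Extract 40: [37, 24, 30, 22, -1, 1, 40]
Extract 37: [30, 24, 1, 22, -1, 37, 40]
Extract 30: [24, 22, 1, -1, 30, 37, 40]
Extract 24: [22, -1, 1, 24, 30, 37, 40]
Extract 22: [1, -1, 22, 24, 30, 37, 40]
Extract 1: [-1, 1, 22, 24, 30, 37, 40]


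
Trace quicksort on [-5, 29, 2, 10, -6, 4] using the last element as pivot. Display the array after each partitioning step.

Partition 1: pivot=4 at index 3 -> [-5, 2, -6, 4, 29, 10]
Partition 2: pivot=-6 at index 0 -> [-6, 2, -5, 4, 29, 10]
Partition 3: pivot=-5 at index 1 -> [-6, -5, 2, 4, 29, 10]
Partition 4: pivot=10 at index 4 -> [-6, -5, 2, 4, 10, 29]


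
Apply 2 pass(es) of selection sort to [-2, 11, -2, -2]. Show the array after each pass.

Pass 1: Select minimum -2 at index 0, swap -> [-2, 11, -2, -2]
Pass 2: Select minimum -2 at index 2, swap -> [-2, -2, 11, -2]


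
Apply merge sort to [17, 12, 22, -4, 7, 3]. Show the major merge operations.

Divide and conquer:
  Merge [12] + [22] -> [12, 22]
  Merge [17] + [12, 22] -> [12, 17, 22]
  Merge [7] + [3] -> [3, 7]
  Merge [-4] + [3, 7] -> [-4, 3, 7]
  Merge [12, 17, 22] + [-4, 3, 7] -> [-4, 3, 7, 12, 17, 22]


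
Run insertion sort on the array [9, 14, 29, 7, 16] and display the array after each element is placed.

First element 9 is already 'sorted'
Insert 14: shifted 0 elements -> [9, 14, 29, 7, 16]
Insert 29: shifted 0 elements -> [9, 14, 29, 7, 16]
Insert 7: shifted 3 elements -> [7, 9, 14, 29, 16]
Insert 16: shifted 1 elements -> [7, 9, 14, 16, 29]


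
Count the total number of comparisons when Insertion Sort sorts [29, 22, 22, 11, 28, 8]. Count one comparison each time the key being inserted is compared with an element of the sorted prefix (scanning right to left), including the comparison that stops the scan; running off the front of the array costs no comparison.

Insert 22: 29 > 22 (shift), reached front = 1 comparison(s) -> [22, 29, 22, 11, 28, 8]
Insert 22: 29 > 22 (shift), 22 <= 22 (stop) = 2 comparison(s) -> [22, 22, 29, 11, 28, 8]
Insert 11: 29 > 11 (shift), 22 > 11 (shift), 22 > 11 (shift), reached front = 3 comparison(s) -> [11, 22, 22, 29, 28, 8]
Insert 28: 29 > 28 (shift), 22 <= 28 (stop) = 2 comparison(s) -> [11, 22, 22, 28, 29, 8]
Insert 8: 29 > 8 (shift), 28 > 8 (shift), 22 > 8 (shift), 22 > 8 (shift), 11 > 8 (shift), reached front = 5 comparison(s) -> [8, 11, 22, 22, 28, 29]
Total comparisons: 1 + 2 + 3 + 2 + 5 = 13


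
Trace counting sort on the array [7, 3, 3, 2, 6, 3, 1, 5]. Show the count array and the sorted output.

Count array: [0, 1, 1, 3, 0, 1, 1, 1]
(count[i] = number of elements equal to i)
Cumulative count: [0, 1, 2, 5, 5, 6, 7, 8]
Sorted: [1, 2, 3, 3, 3, 5, 6, 7]


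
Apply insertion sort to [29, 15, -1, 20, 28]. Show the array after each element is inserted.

First element 29 is already 'sorted'
Insert 15: shifted 1 elements -> [15, 29, -1, 20, 28]
Insert -1: shifted 2 elements -> [-1, 15, 29, 20, 28]
Insert 20: shifted 1 elements -> [-1, 15, 20, 29, 28]
Insert 28: shifted 1 elements -> [-1, 15, 20, 28, 29]


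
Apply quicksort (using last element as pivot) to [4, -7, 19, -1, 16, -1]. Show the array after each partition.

Partition 1: pivot=-1 at index 2 -> [-7, -1, -1, 4, 16, 19]
Partition 2: pivot=-1 at index 1 -> [-7, -1, -1, 4, 16, 19]
Partition 3: pivot=19 at index 5 -> [-7, -1, -1, 4, 16, 19]
Partition 4: pivot=16 at index 4 -> [-7, -1, -1, 4, 16, 19]


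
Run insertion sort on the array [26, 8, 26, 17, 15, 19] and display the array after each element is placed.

First element 26 is already 'sorted'
Insert 8: shifted 1 elements -> [8, 26, 26, 17, 15, 19]
Insert 26: shifted 0 elements -> [8, 26, 26, 17, 15, 19]
Insert 17: shifted 2 elements -> [8, 17, 26, 26, 15, 19]
Insert 15: shifted 3 elements -> [8, 15, 17, 26, 26, 19]
Insert 19: shifted 2 elements -> [8, 15, 17, 19, 26, 26]


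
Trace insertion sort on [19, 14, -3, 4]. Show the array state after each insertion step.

First element 19 is already 'sorted'
Insert 14: shifted 1 elements -> [14, 19, -3, 4]
Insert -3: shifted 2 elements -> [-3, 14, 19, 4]
Insert 4: shifted 2 elements -> [-3, 4, 14, 19]


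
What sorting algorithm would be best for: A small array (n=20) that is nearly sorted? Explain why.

Best choice: Insertion sort
Reason: Insertion sort is O(n) for nearly sorted arrays and has low overhead


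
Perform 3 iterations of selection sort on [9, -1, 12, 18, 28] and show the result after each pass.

Pass 1: Select minimum -1 at index 1, swap -> [-1, 9, 12, 18, 28]
Pass 2: Select minimum 9 at index 1, swap -> [-1, 9, 12, 18, 28]
Pass 3: Select minimum 12 at index 2, swap -> [-1, 9, 12, 18, 28]


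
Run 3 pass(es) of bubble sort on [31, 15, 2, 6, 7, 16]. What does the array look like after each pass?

After pass 1: [15, 2, 6, 7, 16, 31] (5 swaps)
After pass 2: [2, 6, 7, 15, 16, 31] (3 swaps)
After pass 3: [2, 6, 7, 15, 16, 31] (0 swaps)
Total swaps: 8


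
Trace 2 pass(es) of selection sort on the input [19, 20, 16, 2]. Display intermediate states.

Pass 1: Select minimum 2 at index 3, swap -> [2, 20, 16, 19]
Pass 2: Select minimum 16 at index 2, swap -> [2, 16, 20, 19]


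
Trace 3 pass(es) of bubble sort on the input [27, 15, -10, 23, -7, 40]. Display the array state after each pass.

After pass 1: [15, -10, 23, -7, 27, 40] (4 swaps)
After pass 2: [-10, 15, -7, 23, 27, 40] (2 swaps)
After pass 3: [-10, -7, 15, 23, 27, 40] (1 swaps)
Total swaps: 7


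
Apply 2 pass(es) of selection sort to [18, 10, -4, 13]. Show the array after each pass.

Pass 1: Select minimum -4 at index 2, swap -> [-4, 10, 18, 13]
Pass 2: Select minimum 10 at index 1, swap -> [-4, 10, 18, 13]


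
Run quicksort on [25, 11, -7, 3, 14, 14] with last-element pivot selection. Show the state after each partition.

Partition 1: pivot=14 at index 4 -> [11, -7, 3, 14, 14, 25]
Partition 2: pivot=14 at index 3 -> [11, -7, 3, 14, 14, 25]
Partition 3: pivot=3 at index 1 -> [-7, 3, 11, 14, 14, 25]


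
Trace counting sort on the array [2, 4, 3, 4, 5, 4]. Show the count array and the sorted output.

Count array: [0, 0, 1, 1, 3, 1]
(count[i] = number of elements equal to i)
Cumulative count: [0, 0, 1, 2, 5, 6]
Sorted: [2, 3, 4, 4, 4, 5]


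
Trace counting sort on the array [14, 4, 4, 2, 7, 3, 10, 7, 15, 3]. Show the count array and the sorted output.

Count array: [0, 0, 1, 2, 2, 0, 0, 2, 0, 0, 1, 0, 0, 0, 1, 1]
(count[i] = number of elements equal to i)
Cumulative count: [0, 0, 1, 3, 5, 5, 5, 7, 7, 7, 8, 8, 8, 8, 9, 10]
Sorted: [2, 3, 3, 4, 4, 7, 7, 10, 14, 15]


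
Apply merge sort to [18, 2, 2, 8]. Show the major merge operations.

Divide and conquer:
  Merge [18] + [2] -> [2, 18]
  Merge [2] + [8] -> [2, 8]
  Merge [2, 18] + [2, 8] -> [2, 2, 8, 18]


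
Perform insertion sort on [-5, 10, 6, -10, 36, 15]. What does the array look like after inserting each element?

First element -5 is already 'sorted'
Insert 10: shifted 0 elements -> [-5, 10, 6, -10, 36, 15]
Insert 6: shifted 1 elements -> [-5, 6, 10, -10, 36, 15]
Insert -10: shifted 3 elements -> [-10, -5, 6, 10, 36, 15]
Insert 36: shifted 0 elements -> [-10, -5, 6, 10, 36, 15]
Insert 15: shifted 1 elements -> [-10, -5, 6, 10, 15, 36]


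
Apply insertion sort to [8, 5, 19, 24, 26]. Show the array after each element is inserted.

First element 8 is already 'sorted'
Insert 5: shifted 1 elements -> [5, 8, 19, 24, 26]
Insert 19: shifted 0 elements -> [5, 8, 19, 24, 26]
Insert 24: shifted 0 elements -> [5, 8, 19, 24, 26]
Insert 26: shifted 0 elements -> [5, 8, 19, 24, 26]


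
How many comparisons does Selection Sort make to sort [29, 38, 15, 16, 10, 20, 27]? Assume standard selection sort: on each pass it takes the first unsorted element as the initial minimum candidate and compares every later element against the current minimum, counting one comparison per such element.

Pass 1: scan indices 1..6 for the minimum = 6 comparison(s); min is 10, place at index 0 -> [10, 38, 15, 16, 29, 20, 27]
Pass 2: scan indices 2..6 for the minimum = 5 comparison(s); min is 15, place at index 1 -> [10, 15, 38, 16, 29, 20, 27]
Pass 3: scan indices 3..6 for the minimum = 4 comparison(s); min is 16, place at index 2 -> [10, 15, 16, 38, 29, 20, 27]
Pass 4: scan indices 4..6 for the minimum = 3 comparison(s); min is 20, place at index 3 -> [10, 15, 16, 20, 29, 38, 27]
Pass 5: scan indices 5..6 for the minimum = 2 comparison(s); min is 27, place at index 4 -> [10, 15, 16, 20, 27, 38, 29]
Pass 6: scan indices 6..6 for the minimum = 1 comparison(s); min is 29, place at index 5 -> [10, 15, 16, 20, 27, 29, 38]
Selection sort always scans the whole unsorted suffix, so the count is (n-1) + (n-2) + ... + 1 = n(n-1)/2 = 7*6/2 = 21 regardless of the input order.
Total comparisons: 6 + 5 + 4 + 3 + 2 + 1 = 21


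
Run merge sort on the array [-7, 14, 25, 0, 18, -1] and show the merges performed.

Divide and conquer:
  Merge [14] + [25] -> [14, 25]
  Merge [-7] + [14, 25] -> [-7, 14, 25]
  Merge [18] + [-1] -> [-1, 18]
  Merge [0] + [-1, 18] -> [-1, 0, 18]
  Merge [-7, 14, 25] + [-1, 0, 18] -> [-7, -1, 0, 14, 18, 25]


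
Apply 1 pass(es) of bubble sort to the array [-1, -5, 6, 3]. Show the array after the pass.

After pass 1: [-5, -1, 3, 6] (2 swaps)
Total swaps: 2


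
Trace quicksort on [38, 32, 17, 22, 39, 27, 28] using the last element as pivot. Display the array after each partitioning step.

Partition 1: pivot=28 at index 3 -> [17, 22, 27, 28, 39, 38, 32]
Partition 2: pivot=27 at index 2 -> [17, 22, 27, 28, 39, 38, 32]
Partition 3: pivot=22 at index 1 -> [17, 22, 27, 28, 39, 38, 32]
Partition 4: pivot=32 at index 4 -> [17, 22, 27, 28, 32, 38, 39]
Partition 5: pivot=39 at index 6 -> [17, 22, 27, 28, 32, 38, 39]


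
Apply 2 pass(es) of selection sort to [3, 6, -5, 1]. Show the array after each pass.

Pass 1: Select minimum -5 at index 2, swap -> [-5, 6, 3, 1]
Pass 2: Select minimum 1 at index 3, swap -> [-5, 1, 3, 6]


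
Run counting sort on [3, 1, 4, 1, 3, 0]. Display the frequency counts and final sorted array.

Count array: [1, 2, 0, 2, 1]
(count[i] = number of elements equal to i)
Cumulative count: [1, 3, 3, 5, 6]
Sorted: [0, 1, 1, 3, 3, 4]


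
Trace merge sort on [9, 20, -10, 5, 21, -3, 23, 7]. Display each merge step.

Divide and conquer:
  Merge [9] + [20] -> [9, 20]
  Merge [-10] + [5] -> [-10, 5]
  Merge [9, 20] + [-10, 5] -> [-10, 5, 9, 20]
  Merge [21] + [-3] -> [-3, 21]
  Merge [23] + [7] -> [7, 23]
  Merge [-3, 21] + [7, 23] -> [-3, 7, 21, 23]
  Merge [-10, 5, 9, 20] + [-3, 7, 21, 23] -> [-10, -3, 5, 7, 9, 20, 21, 23]


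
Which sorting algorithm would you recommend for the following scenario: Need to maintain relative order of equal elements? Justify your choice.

Best choice: Merge sort or Insertion sort
Reason: Both are stable; quicksort and heapsort are not stable


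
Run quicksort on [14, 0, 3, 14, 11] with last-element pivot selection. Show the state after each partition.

Partition 1: pivot=11 at index 2 -> [0, 3, 11, 14, 14]
Partition 2: pivot=3 at index 1 -> [0, 3, 11, 14, 14]
Partition 3: pivot=14 at index 4 -> [0, 3, 11, 14, 14]


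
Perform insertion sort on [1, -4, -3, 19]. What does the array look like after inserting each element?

First element 1 is already 'sorted'
Insert -4: shifted 1 elements -> [-4, 1, -3, 19]
Insert -3: shifted 1 elements -> [-4, -3, 1, 19]
Insert 19: shifted 0 elements -> [-4, -3, 1, 19]


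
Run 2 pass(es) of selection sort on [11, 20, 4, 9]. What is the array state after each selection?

Pass 1: Select minimum 4 at index 2, swap -> [4, 20, 11, 9]
Pass 2: Select minimum 9 at index 3, swap -> [4, 9, 11, 20]


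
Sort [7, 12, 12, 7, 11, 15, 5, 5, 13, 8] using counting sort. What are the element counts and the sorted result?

Count array: [0, 0, 0, 0, 0, 2, 0, 2, 1, 0, 0, 1, 2, 1, 0, 1]
(count[i] = number of elements equal to i)
Cumulative count: [0, 0, 0, 0, 0, 2, 2, 4, 5, 5, 5, 6, 8, 9, 9, 10]
Sorted: [5, 5, 7, 7, 8, 11, 12, 12, 13, 15]


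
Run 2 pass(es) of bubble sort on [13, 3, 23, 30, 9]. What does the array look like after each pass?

After pass 1: [3, 13, 23, 9, 30] (2 swaps)
After pass 2: [3, 13, 9, 23, 30] (1 swaps)
Total swaps: 3


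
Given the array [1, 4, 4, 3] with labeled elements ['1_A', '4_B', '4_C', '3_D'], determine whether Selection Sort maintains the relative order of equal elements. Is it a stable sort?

Trace Selection Sort on the labeled array (the key is the number; the letter only tracks identity):
  Pass 1: minimum 1_A is already at index 0; no swap -> [1_A, 4_B, 4_C, 3_D]
  Pass 2: minimum of unsorted part is 3_D at index 3; swap it with 4_B at index 1 -> [1_A, 3_D, 4_C, 4_B]
  Pass 3: minimum 4_C is already at index 2; no swap -> [1_A, 3_D, 4_C, 4_B]
Final order: [1_A, 3_D, 4_C, 4_B]
Equal keys:
  value 4: originally 4_B, 4_C; after sorting 4_C, 4_B -> order changed
Equal keys were reordered, so Selection Sort is not stable: the long-range swap that moves the minimum into place can carry an element past an equal key. (One such input is enough; an unstable sort may happen to preserve order on other inputs, but it gives no guarantee.)
Answer: Not stable


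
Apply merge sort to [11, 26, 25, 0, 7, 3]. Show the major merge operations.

Divide and conquer:
  Merge [26] + [25] -> [25, 26]
  Merge [11] + [25, 26] -> [11, 25, 26]
  Merge [7] + [3] -> [3, 7]
  Merge [0] + [3, 7] -> [0, 3, 7]
  Merge [11, 25, 26] + [0, 3, 7] -> [0, 3, 7, 11, 25, 26]


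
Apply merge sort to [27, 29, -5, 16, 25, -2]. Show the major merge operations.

Divide and conquer:
  Merge [29] + [-5] -> [-5, 29]
  Merge [27] + [-5, 29] -> [-5, 27, 29]
  Merge [25] + [-2] -> [-2, 25]
  Merge [16] + [-2, 25] -> [-2, 16, 25]
  Merge [-5, 27, 29] + [-2, 16, 25] -> [-5, -2, 16, 25, 27, 29]


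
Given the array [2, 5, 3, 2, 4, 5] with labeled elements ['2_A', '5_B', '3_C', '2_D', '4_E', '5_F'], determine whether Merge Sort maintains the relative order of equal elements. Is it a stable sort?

Trace Merge Sort on the labeled array (the key is the number; the letter only tracks identity):
  Merge [5_B] + [3_C] -> [3_C, 5_B]
  Merge [2_A] + [3_C, 5_B] -> [2_A, 3_C, 5_B]
  Merge [4_E] + [5_F] -> [4_E, 5_F]
  Merge [2_D] + [4_E, 5_F] -> [2_D, 4_E, 5_F]
  Merge [2_A, 3_C, 5_B] + [2_D, 4_E, 5_F] -> [2_A, 2_D, 3_C, 4_E, 5_B, 5_F]
Final order: [2_A, 2_D, 3_C, 4_E, 5_B, 5_F]
Equal keys:
  value 2: originally 2_A, 2_D; after sorting 2_A, 2_D -> order preserved
  value 5: originally 5_B, 5_F; after sorting 5_B, 5_F -> order preserved
All equal keys kept their original relative order. Merge Sort is stable: when the heads of the two halves are equal the merge takes from the left half first.
Answer: Stable


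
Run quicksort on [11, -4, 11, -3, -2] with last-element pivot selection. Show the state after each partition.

Partition 1: pivot=-2 at index 2 -> [-4, -3, -2, 11, 11]
Partition 2: pivot=-3 at index 1 -> [-4, -3, -2, 11, 11]
Partition 3: pivot=11 at index 4 -> [-4, -3, -2, 11, 11]


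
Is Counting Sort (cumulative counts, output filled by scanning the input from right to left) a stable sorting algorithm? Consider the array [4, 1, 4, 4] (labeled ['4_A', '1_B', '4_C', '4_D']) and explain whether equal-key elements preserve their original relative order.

Trace Counting Sort on the labeled array (the key is the number; the letter only tracks identity):
  Counts for values 0..4: [0, 1, 0, 0, 3]
  Cumulative counts: [0, 1, 1, 1, 4]
  Scan right to left: place 4_D at output index 3
  Scan right to left: place 4_C at output index 2
  Scan right to left: place 1_B at output index 0
  Scan right to left: place 4_A at output index 1
  Output: [1_B, 4_A, 4_C, 4_D]
Equal keys:
  value 4: originally 4_A, 4_C, 4_D; after sorting 4_A, 4_C, 4_D -> order preserved
All equal keys kept their original relative order. Counting Sort is stable: scanning the input right to left with decreasing cumulative counts places later duplicates at later output positions.
Answer: Stable


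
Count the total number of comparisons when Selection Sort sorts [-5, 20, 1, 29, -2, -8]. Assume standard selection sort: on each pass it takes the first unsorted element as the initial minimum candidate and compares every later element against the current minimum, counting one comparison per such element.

Pass 1: scan indices 1..5 for the minimum = 5 comparison(s); min is -8, place at index 0 -> [-8, 20, 1, 29, -2, -5]
Pass 2: scan indices 2..5 for the minimum = 4 comparison(s); min is -5, place at index 1 -> [-8, -5, 1, 29, -2, 20]
Pass 3: scan indices 3..5 for the minimum = 3 comparison(s); min is -2, place at index 2 -> [-8, -5, -2, 29, 1, 20]
Pass 4: scan indices 4..5 for the minimum = 2 comparison(s); min is 1, place at index 3 -> [-8, -5, -2, 1, 29, 20]
Pass 5: scan indices 5..5 for the minimum = 1 comparison(s); min is 20, place at index 4 -> [-8, -5, -2, 1, 20, 29]
Selection sort always scans the whole unsorted suffix, so the count is (n-1) + (n-2) + ... + 1 = n(n-1)/2 = 6*5/2 = 15 regardless of the input order.
Total comparisons: 5 + 4 + 3 + 2 + 1 = 15


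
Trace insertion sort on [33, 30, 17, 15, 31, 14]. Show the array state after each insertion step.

First element 33 is already 'sorted'
Insert 30: shifted 1 elements -> [30, 33, 17, 15, 31, 14]
Insert 17: shifted 2 elements -> [17, 30, 33, 15, 31, 14]
Insert 15: shifted 3 elements -> [15, 17, 30, 33, 31, 14]
Insert 31: shifted 1 elements -> [15, 17, 30, 31, 33, 14]
Insert 14: shifted 5 elements -> [14, 15, 17, 30, 31, 33]


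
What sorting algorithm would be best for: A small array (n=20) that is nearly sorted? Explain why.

Best choice: Insertion sort
Reason: Insertion sort is O(n) for nearly sorted arrays and has low overhead


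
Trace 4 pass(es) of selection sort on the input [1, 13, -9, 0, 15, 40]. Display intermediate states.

Pass 1: Select minimum -9 at index 2, swap -> [-9, 13, 1, 0, 15, 40]
Pass 2: Select minimum 0 at index 3, swap -> [-9, 0, 1, 13, 15, 40]
Pass 3: Select minimum 1 at index 2, swap -> [-9, 0, 1, 13, 15, 40]
Pass 4: Select minimum 13 at index 3, swap -> [-9, 0, 1, 13, 15, 40]


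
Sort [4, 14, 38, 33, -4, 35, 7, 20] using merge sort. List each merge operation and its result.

Divide and conquer:
  Merge [4] + [14] -> [4, 14]
  Merge [38] + [33] -> [33, 38]
  Merge [4, 14] + [33, 38] -> [4, 14, 33, 38]
  Merge [-4] + [35] -> [-4, 35]
  Merge [7] + [20] -> [7, 20]
  Merge [-4, 35] + [7, 20] -> [-4, 7, 20, 35]
  Merge [4, 14, 33, 38] + [-4, 7, 20, 35] -> [-4, 4, 7, 14, 20, 33, 35, 38]


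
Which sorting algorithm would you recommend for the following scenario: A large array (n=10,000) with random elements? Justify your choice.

Best choice: Quicksort or Mergesort
Reason: Both have O(n log n) average case; quicksort has lower constant factors


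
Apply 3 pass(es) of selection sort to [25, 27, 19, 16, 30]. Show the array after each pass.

Pass 1: Select minimum 16 at index 3, swap -> [16, 27, 19, 25, 30]
Pass 2: Select minimum 19 at index 2, swap -> [16, 19, 27, 25, 30]
Pass 3: Select minimum 25 at index 3, swap -> [16, 19, 25, 27, 30]


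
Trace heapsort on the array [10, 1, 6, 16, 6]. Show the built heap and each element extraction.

Build heap: [16, 10, 6, 1, 6]
Extract 16: [10, 6, 6, 1, 16]
Extract 10: [6, 1, 6, 10, 16]
Extract 6: [6, 1, 6, 10, 16]
Extract 6: [1, 6, 6, 10, 16]


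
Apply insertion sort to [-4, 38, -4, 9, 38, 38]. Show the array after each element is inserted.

First element -4 is already 'sorted'
Insert 38: shifted 0 elements -> [-4, 38, -4, 9, 38, 38]
Insert -4: shifted 1 elements -> [-4, -4, 38, 9, 38, 38]
Insert 9: shifted 1 elements -> [-4, -4, 9, 38, 38, 38]
Insert 38: shifted 0 elements -> [-4, -4, 9, 38, 38, 38]
Insert 38: shifted 0 elements -> [-4, -4, 9, 38, 38, 38]


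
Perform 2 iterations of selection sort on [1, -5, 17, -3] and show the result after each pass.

Pass 1: Select minimum -5 at index 1, swap -> [-5, 1, 17, -3]
Pass 2: Select minimum -3 at index 3, swap -> [-5, -3, 17, 1]


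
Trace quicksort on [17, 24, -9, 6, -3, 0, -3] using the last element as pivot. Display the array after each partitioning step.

Partition 1: pivot=-3 at index 2 -> [-9, -3, -3, 6, 24, 0, 17]
Partition 2: pivot=-3 at index 1 -> [-9, -3, -3, 6, 24, 0, 17]
Partition 3: pivot=17 at index 5 -> [-9, -3, -3, 6, 0, 17, 24]
Partition 4: pivot=0 at index 3 -> [-9, -3, -3, 0, 6, 17, 24]


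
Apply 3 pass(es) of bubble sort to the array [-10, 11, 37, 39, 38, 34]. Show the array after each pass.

After pass 1: [-10, 11, 37, 38, 34, 39] (2 swaps)
After pass 2: [-10, 11, 37, 34, 38, 39] (1 swaps)
After pass 3: [-10, 11, 34, 37, 38, 39] (1 swaps)
Total swaps: 4


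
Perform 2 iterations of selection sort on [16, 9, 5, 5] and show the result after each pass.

Pass 1: Select minimum 5 at index 2, swap -> [5, 9, 16, 5]
Pass 2: Select minimum 5 at index 3, swap -> [5, 5, 16, 9]


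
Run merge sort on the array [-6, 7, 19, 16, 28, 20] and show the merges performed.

Divide and conquer:
  Merge [7] + [19] -> [7, 19]
  Merge [-6] + [7, 19] -> [-6, 7, 19]
  Merge [28] + [20] -> [20, 28]
  Merge [16] + [20, 28] -> [16, 20, 28]
  Merge [-6, 7, 19] + [16, 20, 28] -> [-6, 7, 16, 19, 20, 28]


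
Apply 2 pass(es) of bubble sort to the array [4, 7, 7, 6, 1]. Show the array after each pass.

After pass 1: [4, 7, 6, 1, 7] (2 swaps)
After pass 2: [4, 6, 1, 7, 7] (2 swaps)
Total swaps: 4


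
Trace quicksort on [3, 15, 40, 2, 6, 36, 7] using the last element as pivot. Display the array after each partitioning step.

Partition 1: pivot=7 at index 3 -> [3, 2, 6, 7, 40, 36, 15]
Partition 2: pivot=6 at index 2 -> [3, 2, 6, 7, 40, 36, 15]
Partition 3: pivot=2 at index 0 -> [2, 3, 6, 7, 40, 36, 15]
Partition 4: pivot=15 at index 4 -> [2, 3, 6, 7, 15, 36, 40]
Partition 5: pivot=40 at index 6 -> [2, 3, 6, 7, 15, 36, 40]


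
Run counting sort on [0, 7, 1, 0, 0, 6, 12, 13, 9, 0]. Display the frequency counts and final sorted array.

Count array: [4, 1, 0, 0, 0, 0, 1, 1, 0, 1, 0, 0, 1, 1]
(count[i] = number of elements equal to i)
Cumulative count: [4, 5, 5, 5, 5, 5, 6, 7, 7, 8, 8, 8, 9, 10]
Sorted: [0, 0, 0, 0, 1, 6, 7, 9, 12, 13]


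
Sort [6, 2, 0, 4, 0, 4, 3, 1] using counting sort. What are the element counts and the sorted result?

Count array: [2, 1, 1, 1, 2, 0, 1]
(count[i] = number of elements equal to i)
Cumulative count: [2, 3, 4, 5, 7, 7, 8]
Sorted: [0, 0, 1, 2, 3, 4, 4, 6]


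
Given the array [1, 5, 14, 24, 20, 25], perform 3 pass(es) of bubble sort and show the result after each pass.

After pass 1: [1, 5, 14, 20, 24, 25] (1 swaps)
After pass 2: [1, 5, 14, 20, 24, 25] (0 swaps)
After pass 3: [1, 5, 14, 20, 24, 25] (0 swaps)
Total swaps: 1


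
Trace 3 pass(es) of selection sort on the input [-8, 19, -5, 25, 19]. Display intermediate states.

Pass 1: Select minimum -8 at index 0, swap -> [-8, 19, -5, 25, 19]
Pass 2: Select minimum -5 at index 2, swap -> [-8, -5, 19, 25, 19]
Pass 3: Select minimum 19 at index 2, swap -> [-8, -5, 19, 25, 19]


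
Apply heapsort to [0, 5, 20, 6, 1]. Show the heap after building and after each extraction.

Build heap: [20, 6, 0, 5, 1]
Extract 20: [6, 5, 0, 1, 20]
Extract 6: [5, 1, 0, 6, 20]
Extract 5: [1, 0, 5, 6, 20]
Extract 1: [0, 1, 5, 6, 20]


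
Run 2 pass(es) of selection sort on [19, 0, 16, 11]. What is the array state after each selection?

Pass 1: Select minimum 0 at index 1, swap -> [0, 19, 16, 11]
Pass 2: Select minimum 11 at index 3, swap -> [0, 11, 16, 19]


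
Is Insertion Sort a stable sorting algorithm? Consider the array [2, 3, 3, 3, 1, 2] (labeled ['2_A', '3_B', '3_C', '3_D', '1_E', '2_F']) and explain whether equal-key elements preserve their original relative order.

Trace Insertion Sort on the labeled array (the key is the number; the letter only tracks identity):
  Insert 3_B at index 1: [2_A, 3_B, 3_C, 3_D, 1_E, 2_F]
  Insert 3_C at index 2: [2_A, 3_B, 3_C, 3_D, 1_E, 2_F]
  Insert 3_D at index 3: [2_A, 3_B, 3_C, 3_D, 1_E, 2_F]
  Insert 1_E at index 0: [1_E, 2_A, 3_B, 3_C, 3_D, 2_F]
  Insert 2_F at index 2: [1_E, 2_A, 2_F, 3_B, 3_C, 3_D]
Final order: [1_E, 2_A, 2_F, 3_B, 3_C, 3_D]
Equal keys:
  value 2: originally 2_A, 2_F; after sorting 2_A, 2_F -> order preserved
  value 3: originally 3_B, 3_C, 3_D; after sorting 3_B, 3_C, 3_D -> order preserved
All equal keys kept their original relative order. Insertion Sort is stable: elements are shifted only while they are strictly greater than the key, so a key is inserted after any equal elements already placed.
Answer: Stable


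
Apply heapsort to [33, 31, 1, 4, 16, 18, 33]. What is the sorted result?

Build heap: [33, 31, 33, 4, 16, 18, 1]
Extract 33: [33, 31, 18, 4, 16, 1, 33]
Extract 33: [31, 16, 18, 4, 1, 33, 33]
Extract 31: [18, 16, 1, 4, 31, 33, 33]
Extract 18: [16, 4, 1, 18, 31, 33, 33]
Extract 16: [4, 1, 16, 18, 31, 33, 33]
Extract 4: [1, 4, 16, 18, 31, 33, 33]


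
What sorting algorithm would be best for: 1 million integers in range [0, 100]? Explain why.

Best choice: Counting sort
Reason: O(n + k) where k=100 is small; linear time beats O(n log n)


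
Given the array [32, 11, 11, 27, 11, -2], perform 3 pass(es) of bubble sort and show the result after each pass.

After pass 1: [11, 11, 27, 11, -2, 32] (5 swaps)
After pass 2: [11, 11, 11, -2, 27, 32] (2 swaps)
After pass 3: [11, 11, -2, 11, 27, 32] (1 swaps)
Total swaps: 8


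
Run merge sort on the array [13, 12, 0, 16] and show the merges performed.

Divide and conquer:
  Merge [13] + [12] -> [12, 13]
  Merge [0] + [16] -> [0, 16]
  Merge [12, 13] + [0, 16] -> [0, 12, 13, 16]


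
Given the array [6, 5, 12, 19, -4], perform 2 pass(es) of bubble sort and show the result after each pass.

After pass 1: [5, 6, 12, -4, 19] (2 swaps)
After pass 2: [5, 6, -4, 12, 19] (1 swaps)
Total swaps: 3


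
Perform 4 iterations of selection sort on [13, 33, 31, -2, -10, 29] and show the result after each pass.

Pass 1: Select minimum -10 at index 4, swap -> [-10, 33, 31, -2, 13, 29]
Pass 2: Select minimum -2 at index 3, swap -> [-10, -2, 31, 33, 13, 29]
Pass 3: Select minimum 13 at index 4, swap -> [-10, -2, 13, 33, 31, 29]
Pass 4: Select minimum 29 at index 5, swap -> [-10, -2, 13, 29, 31, 33]


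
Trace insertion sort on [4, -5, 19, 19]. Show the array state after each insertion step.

First element 4 is already 'sorted'
Insert -5: shifted 1 elements -> [-5, 4, 19, 19]
Insert 19: shifted 0 elements -> [-5, 4, 19, 19]
Insert 19: shifted 0 elements -> [-5, 4, 19, 19]


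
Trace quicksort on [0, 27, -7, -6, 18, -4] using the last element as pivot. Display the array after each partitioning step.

Partition 1: pivot=-4 at index 2 -> [-7, -6, -4, 27, 18, 0]
Partition 2: pivot=-6 at index 1 -> [-7, -6, -4, 27, 18, 0]
Partition 3: pivot=0 at index 3 -> [-7, -6, -4, 0, 18, 27]
Partition 4: pivot=27 at index 5 -> [-7, -6, -4, 0, 18, 27]


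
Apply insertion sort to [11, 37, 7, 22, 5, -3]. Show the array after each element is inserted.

First element 11 is already 'sorted'
Insert 37: shifted 0 elements -> [11, 37, 7, 22, 5, -3]
Insert 7: shifted 2 elements -> [7, 11, 37, 22, 5, -3]
Insert 22: shifted 1 elements -> [7, 11, 22, 37, 5, -3]
Insert 5: shifted 4 elements -> [5, 7, 11, 22, 37, -3]
Insert -3: shifted 5 elements -> [-3, 5, 7, 11, 22, 37]


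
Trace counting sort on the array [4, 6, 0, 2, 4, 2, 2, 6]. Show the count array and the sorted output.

Count array: [1, 0, 3, 0, 2, 0, 2]
(count[i] = number of elements equal to i)
Cumulative count: [1, 1, 4, 4, 6, 6, 8]
Sorted: [0, 2, 2, 2, 4, 4, 6, 6]


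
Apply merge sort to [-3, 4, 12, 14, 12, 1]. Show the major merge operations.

Divide and conquer:
  Merge [4] + [12] -> [4, 12]
  Merge [-3] + [4, 12] -> [-3, 4, 12]
  Merge [12] + [1] -> [1, 12]
  Merge [14] + [1, 12] -> [1, 12, 14]
  Merge [-3, 4, 12] + [1, 12, 14] -> [-3, 1, 4, 12, 12, 14]


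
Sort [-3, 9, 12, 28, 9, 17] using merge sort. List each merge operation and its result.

Divide and conquer:
  Merge [9] + [12] -> [9, 12]
  Merge [-3] + [9, 12] -> [-3, 9, 12]
  Merge [9] + [17] -> [9, 17]
  Merge [28] + [9, 17] -> [9, 17, 28]
  Merge [-3, 9, 12] + [9, 17, 28] -> [-3, 9, 9, 12, 17, 28]


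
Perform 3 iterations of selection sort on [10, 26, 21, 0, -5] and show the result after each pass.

Pass 1: Select minimum -5 at index 4, swap -> [-5, 26, 21, 0, 10]
Pass 2: Select minimum 0 at index 3, swap -> [-5, 0, 21, 26, 10]
Pass 3: Select minimum 10 at index 4, swap -> [-5, 0, 10, 26, 21]


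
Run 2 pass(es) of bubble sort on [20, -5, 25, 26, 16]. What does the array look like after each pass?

After pass 1: [-5, 20, 25, 16, 26] (2 swaps)
After pass 2: [-5, 20, 16, 25, 26] (1 swaps)
Total swaps: 3


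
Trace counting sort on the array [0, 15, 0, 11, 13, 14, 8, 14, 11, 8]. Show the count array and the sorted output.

Count array: [2, 0, 0, 0, 0, 0, 0, 0, 2, 0, 0, 2, 0, 1, 2, 1]
(count[i] = number of elements equal to i)
Cumulative count: [2, 2, 2, 2, 2, 2, 2, 2, 4, 4, 4, 6, 6, 7, 9, 10]
Sorted: [0, 0, 8, 8, 11, 11, 13, 14, 14, 15]


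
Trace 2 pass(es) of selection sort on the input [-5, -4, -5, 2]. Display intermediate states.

Pass 1: Select minimum -5 at index 0, swap -> [-5, -4, -5, 2]
Pass 2: Select minimum -5 at index 2, swap -> [-5, -5, -4, 2]


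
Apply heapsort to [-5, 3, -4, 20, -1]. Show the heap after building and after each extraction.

Build heap: [20, 3, -4, -5, -1]
Extract 20: [3, -1, -4, -5, 20]
Extract 3: [-1, -5, -4, 3, 20]
Extract -1: [-4, -5, -1, 3, 20]
Extract -4: [-5, -4, -1, 3, 20]


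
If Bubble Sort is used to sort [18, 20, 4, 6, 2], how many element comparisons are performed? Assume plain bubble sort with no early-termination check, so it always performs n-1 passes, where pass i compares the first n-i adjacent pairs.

Pass 1: compare adjacent pairs (0,1)..(3,4) = 4 comparison(s), 3 swap(s) -> [18, 4, 6, 2, 20]
Pass 2: compare adjacent pairs (0,1)..(2,3) = 3 comparison(s), 3 swap(s) -> [4, 6, 2, 18, 20]
Pass 3: compare adjacent pairs (0,1)..(1,2) = 2 comparison(s), 1 swap(s) -> [4, 2, 6, 18, 20]
Pass 4: compare adjacent pairs (0,1)..(0,1) = 1 comparison(s), 1 swap(s) -> [2, 4, 6, 18, 20]
Total comparisons: 4 + 3 + 2 + 1 = 10


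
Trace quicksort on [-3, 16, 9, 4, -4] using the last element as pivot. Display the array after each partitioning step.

Partition 1: pivot=-4 at index 0 -> [-4, 16, 9, 4, -3]
Partition 2: pivot=-3 at index 1 -> [-4, -3, 9, 4, 16]
Partition 3: pivot=16 at index 4 -> [-4, -3, 9, 4, 16]
Partition 4: pivot=4 at index 2 -> [-4, -3, 4, 9, 16]


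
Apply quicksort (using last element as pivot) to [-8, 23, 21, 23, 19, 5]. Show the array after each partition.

Partition 1: pivot=5 at index 1 -> [-8, 5, 21, 23, 19, 23]
Partition 2: pivot=23 at index 5 -> [-8, 5, 21, 23, 19, 23]
Partition 3: pivot=19 at index 2 -> [-8, 5, 19, 23, 21, 23]
Partition 4: pivot=21 at index 3 -> [-8, 5, 19, 21, 23, 23]


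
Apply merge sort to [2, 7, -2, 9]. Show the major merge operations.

Divide and conquer:
  Merge [2] + [7] -> [2, 7]
  Merge [-2] + [9] -> [-2, 9]
  Merge [2, 7] + [-2, 9] -> [-2, 2, 7, 9]


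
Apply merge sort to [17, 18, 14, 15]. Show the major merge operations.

Divide and conquer:
  Merge [17] + [18] -> [17, 18]
  Merge [14] + [15] -> [14, 15]
  Merge [17, 18] + [14, 15] -> [14, 15, 17, 18]


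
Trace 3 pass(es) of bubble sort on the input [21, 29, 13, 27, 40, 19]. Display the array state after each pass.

After pass 1: [21, 13, 27, 29, 19, 40] (3 swaps)
After pass 2: [13, 21, 27, 19, 29, 40] (2 swaps)
After pass 3: [13, 21, 19, 27, 29, 40] (1 swaps)
Total swaps: 6


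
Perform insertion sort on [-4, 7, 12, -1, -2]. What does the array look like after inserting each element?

First element -4 is already 'sorted'
Insert 7: shifted 0 elements -> [-4, 7, 12, -1, -2]
Insert 12: shifted 0 elements -> [-4, 7, 12, -1, -2]
Insert -1: shifted 2 elements -> [-4, -1, 7, 12, -2]
Insert -2: shifted 3 elements -> [-4, -2, -1, 7, 12]


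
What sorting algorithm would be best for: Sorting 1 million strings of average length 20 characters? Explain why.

Best choice: MSD radix sort or Mergesort
Reason: MSD radix sort is a non-comparison sort that buckets the strings by successive character positions, running in time proportional to the total number of characters examined rather than O(n log n) string comparisons; mergesort is a stable O(n log n)-comparison alternative that works for arbitrary variable-length keys


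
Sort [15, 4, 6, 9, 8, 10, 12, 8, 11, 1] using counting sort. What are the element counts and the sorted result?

Count array: [0, 1, 0, 0, 1, 0, 1, 0, 2, 1, 1, 1, 1, 0, 0, 1]
(count[i] = number of elements equal to i)
Cumulative count: [0, 1, 1, 1, 2, 2, 3, 3, 5, 6, 7, 8, 9, 9, 9, 10]
Sorted: [1, 4, 6, 8, 8, 9, 10, 11, 12, 15]


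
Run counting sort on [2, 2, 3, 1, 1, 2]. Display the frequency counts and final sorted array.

Count array: [0, 2, 3, 1]
(count[i] = number of elements equal to i)
Cumulative count: [0, 2, 5, 6]
Sorted: [1, 1, 2, 2, 2, 3]


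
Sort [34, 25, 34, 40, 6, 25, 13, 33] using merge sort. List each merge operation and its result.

Divide and conquer:
  Merge [34] + [25] -> [25, 34]
  Merge [34] + [40] -> [34, 40]
  Merge [25, 34] + [34, 40] -> [25, 34, 34, 40]
  Merge [6] + [25] -> [6, 25]
  Merge [13] + [33] -> [13, 33]
  Merge [6, 25] + [13, 33] -> [6, 13, 25, 33]
  Merge [25, 34, 34, 40] + [6, 13, 25, 33] -> [6, 13, 25, 25, 33, 34, 34, 40]


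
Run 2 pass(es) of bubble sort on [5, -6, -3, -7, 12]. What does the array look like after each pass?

After pass 1: [-6, -3, -7, 5, 12] (3 swaps)
After pass 2: [-6, -7, -3, 5, 12] (1 swaps)
Total swaps: 4


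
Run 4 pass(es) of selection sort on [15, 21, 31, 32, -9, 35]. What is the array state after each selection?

Pass 1: Select minimum -9 at index 4, swap -> [-9, 21, 31, 32, 15, 35]
Pass 2: Select minimum 15 at index 4, swap -> [-9, 15, 31, 32, 21, 35]
Pass 3: Select minimum 21 at index 4, swap -> [-9, 15, 21, 32, 31, 35]
Pass 4: Select minimum 31 at index 4, swap -> [-9, 15, 21, 31, 32, 35]


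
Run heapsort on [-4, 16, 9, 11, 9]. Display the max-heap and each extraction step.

Build heap: [16, 11, 9, -4, 9]
Extract 16: [11, 9, 9, -4, 16]
Extract 11: [9, -4, 9, 11, 16]
Extract 9: [9, -4, 9, 11, 16]
Extract 9: [-4, 9, 9, 11, 16]


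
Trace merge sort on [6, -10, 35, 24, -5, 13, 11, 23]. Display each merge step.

Divide and conquer:
  Merge [6] + [-10] -> [-10, 6]
  Merge [35] + [24] -> [24, 35]
  Merge [-10, 6] + [24, 35] -> [-10, 6, 24, 35]
  Merge [-5] + [13] -> [-5, 13]
  Merge [11] + [23] -> [11, 23]
  Merge [-5, 13] + [11, 23] -> [-5, 11, 13, 23]
  Merge [-10, 6, 24, 35] + [-5, 11, 13, 23] -> [-10, -5, 6, 11, 13, 23, 24, 35]


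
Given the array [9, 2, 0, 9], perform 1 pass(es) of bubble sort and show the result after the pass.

After pass 1: [2, 0, 9, 9] (2 swaps)
Total swaps: 2


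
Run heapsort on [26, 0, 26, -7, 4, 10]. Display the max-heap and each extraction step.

Build heap: [26, 4, 26, -7, 0, 10]
Extract 26: [26, 4, 10, -7, 0, 26]
Extract 26: [10, 4, 0, -7, 26, 26]
Extract 10: [4, -7, 0, 10, 26, 26]
Extract 4: [0, -7, 4, 10, 26, 26]
Extract 0: [-7, 0, 4, 10, 26, 26]


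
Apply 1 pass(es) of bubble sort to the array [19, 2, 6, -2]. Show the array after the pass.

After pass 1: [2, 6, -2, 19] (3 swaps)
Total swaps: 3


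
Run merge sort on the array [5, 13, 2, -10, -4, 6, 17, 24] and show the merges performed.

Divide and conquer:
  Merge [5] + [13] -> [5, 13]
  Merge [2] + [-10] -> [-10, 2]
  Merge [5, 13] + [-10, 2] -> [-10, 2, 5, 13]
  Merge [-4] + [6] -> [-4, 6]
  Merge [17] + [24] -> [17, 24]
  Merge [-4, 6] + [17, 24] -> [-4, 6, 17, 24]
  Merge [-10, 2, 5, 13] + [-4, 6, 17, 24] -> [-10, -4, 2, 5, 6, 13, 17, 24]


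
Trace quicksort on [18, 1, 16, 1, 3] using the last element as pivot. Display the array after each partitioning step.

Partition 1: pivot=3 at index 2 -> [1, 1, 3, 18, 16]
Partition 2: pivot=1 at index 1 -> [1, 1, 3, 18, 16]
Partition 3: pivot=16 at index 3 -> [1, 1, 3, 16, 18]


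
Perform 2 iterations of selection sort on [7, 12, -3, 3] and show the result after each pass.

Pass 1: Select minimum -3 at index 2, swap -> [-3, 12, 7, 3]
Pass 2: Select minimum 3 at index 3, swap -> [-3, 3, 7, 12]
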